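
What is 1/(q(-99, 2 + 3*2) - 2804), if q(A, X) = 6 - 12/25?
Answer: -25/69962 ≈ -0.00035734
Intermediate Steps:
q(A, X) = 138/25 (q(A, X) = 6 - 12*1/25 = 6 - 12/25 = 138/25)
1/(q(-99, 2 + 3*2) - 2804) = 1/(138/25 - 2804) = 1/(-69962/25) = -25/69962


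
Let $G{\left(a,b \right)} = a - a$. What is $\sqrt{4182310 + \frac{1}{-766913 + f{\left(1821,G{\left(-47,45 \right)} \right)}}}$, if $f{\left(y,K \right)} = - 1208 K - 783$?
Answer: $\frac{\sqrt{154054643461934579}}{191924} \approx 2045.1$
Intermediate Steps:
$G{\left(a,b \right)} = 0$
$f{\left(y,K \right)} = -783 - 1208 K$
$\sqrt{4182310 + \frac{1}{-766913 + f{\left(1821,G{\left(-47,45 \right)} \right)}}} = \sqrt{4182310 + \frac{1}{-766913 - 783}} = \sqrt{4182310 + \frac{1}{-767696}} = \sqrt{4182310 - \frac{1}{767696}} = \sqrt{\frac{3210742657759}{767696}} = \frac{\sqrt{154054643461934579}}{191924}$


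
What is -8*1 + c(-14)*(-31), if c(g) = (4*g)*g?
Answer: -24312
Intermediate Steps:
c(g) = 4*g**2
-8*1 + c(-14)*(-31) = -8*1 + (4*(-14)**2)*(-31) = -8 + (4*196)*(-31) = -8 + 784*(-31) = -8 - 24304 = -24312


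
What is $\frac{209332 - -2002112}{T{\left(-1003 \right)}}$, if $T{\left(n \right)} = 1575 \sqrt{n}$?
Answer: $- \frac{245716 i \sqrt{1003}}{175525} \approx - 44.335 i$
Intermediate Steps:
$\frac{209332 - -2002112}{T{\left(-1003 \right)}} = \frac{209332 - -2002112}{1575 \sqrt{-1003}} = \frac{209332 + 2002112}{1575 i \sqrt{1003}} = \frac{2211444}{1575 i \sqrt{1003}} = 2211444 \left(- \frac{i \sqrt{1003}}{1579725}\right) = - \frac{245716 i \sqrt{1003}}{175525}$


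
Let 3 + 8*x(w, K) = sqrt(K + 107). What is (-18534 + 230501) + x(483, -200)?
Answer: 1695733/8 + I*sqrt(93)/8 ≈ 2.1197e+5 + 1.2055*I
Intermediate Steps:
x(w, K) = -3/8 + sqrt(107 + K)/8 (x(w, K) = -3/8 + sqrt(K + 107)/8 = -3/8 + sqrt(107 + K)/8)
(-18534 + 230501) + x(483, -200) = (-18534 + 230501) + (-3/8 + sqrt(107 - 200)/8) = 211967 + (-3/8 + sqrt(-93)/8) = 211967 + (-3/8 + (I*sqrt(93))/8) = 211967 + (-3/8 + I*sqrt(93)/8) = 1695733/8 + I*sqrt(93)/8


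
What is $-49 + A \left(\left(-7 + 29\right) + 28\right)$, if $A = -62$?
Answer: $-3149$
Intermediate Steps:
$-49 + A \left(\left(-7 + 29\right) + 28\right) = -49 - 62 \left(\left(-7 + 29\right) + 28\right) = -49 - 62 \left(22 + 28\right) = -49 - 3100 = -3149$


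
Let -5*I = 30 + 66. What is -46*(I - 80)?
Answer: 22816/5 ≈ 4563.2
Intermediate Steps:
I = -96/5 (I = -(30 + 66)/5 = -⅕*96 = -96/5 ≈ -19.200)
-46*(I - 80) = -46*(-96/5 - 80) = -46*(-496/5) = 22816/5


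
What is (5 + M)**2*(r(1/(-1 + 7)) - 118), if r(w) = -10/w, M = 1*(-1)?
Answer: -2848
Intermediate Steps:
M = -1
(5 + M)**2*(r(1/(-1 + 7)) - 118) = (5 - 1)**2*(-10/(1/(-1 + 7)) - 118) = 4**2*(-10/(1/6) - 118) = 16*(-10/1/6 - 118) = 16*(-10*6 - 118) = 16*(-60 - 118) = 16*(-178) = -2848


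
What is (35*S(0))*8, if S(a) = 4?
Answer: 1120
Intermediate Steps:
(35*S(0))*8 = (35*4)*8 = 140*8 = 1120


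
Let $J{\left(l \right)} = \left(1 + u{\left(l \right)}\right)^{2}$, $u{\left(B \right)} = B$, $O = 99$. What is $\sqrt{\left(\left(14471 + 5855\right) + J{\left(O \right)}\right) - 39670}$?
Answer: $8 i \sqrt{146} \approx 96.664 i$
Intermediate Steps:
$J{\left(l \right)} = \left(1 + l\right)^{2}$
$\sqrt{\left(\left(14471 + 5855\right) + J{\left(O \right)}\right) - 39670} = \sqrt{\left(\left(14471 + 5855\right) + \left(1 + 99\right)^{2}\right) - 39670} = \sqrt{\left(20326 + 100^{2}\right) - 39670} = \sqrt{\left(20326 + 10000\right) - 39670} = \sqrt{30326 - 39670} = \sqrt{-9344} = 8 i \sqrt{146}$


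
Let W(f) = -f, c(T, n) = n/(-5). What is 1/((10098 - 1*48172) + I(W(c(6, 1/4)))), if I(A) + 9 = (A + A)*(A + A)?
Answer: -100/3808299 ≈ -2.6258e-5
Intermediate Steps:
c(T, n) = -n/5 (c(T, n) = n*(-1/5) = -n/5)
I(A) = -9 + 4*A**2 (I(A) = -9 + (A + A)*(A + A) = -9 + (2*A)*(2*A) = -9 + 4*A**2)
1/((10098 - 1*48172) + I(W(c(6, 1/4)))) = 1/((10098 - 1*48172) + (-9 + 4*(-(-1)*1/4/5)**2)) = 1/((10098 - 48172) + (-9 + 4*(-(-1)*1*(1/4)/5)**2)) = 1/(-38074 + (-9 + 4*(-(-1)/(5*4))**2)) = 1/(-38074 + (-9 + 4*(-1*(-1/20))**2)) = 1/(-38074 + (-9 + 4*(1/20)**2)) = 1/(-38074 + (-9 + 4*(1/400))) = 1/(-38074 + (-9 + 1/100)) = 1/(-38074 - 899/100) = 1/(-3808299/100) = -100/3808299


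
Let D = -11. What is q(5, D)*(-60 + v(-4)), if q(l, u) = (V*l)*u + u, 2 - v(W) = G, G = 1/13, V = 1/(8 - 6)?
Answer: 58135/26 ≈ 2236.0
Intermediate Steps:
V = ½ (V = 1/2 = ½ ≈ 0.50000)
G = 1/13 ≈ 0.076923
v(W) = 25/13 (v(W) = 2 - 1*1/13 = 2 - 1/13 = 25/13)
q(l, u) = u + l*u/2 (q(l, u) = (l/2)*u + u = l*u/2 + u = u + l*u/2)
q(5, D)*(-60 + v(-4)) = ((½)*(-11)*(2 + 5))*(-60 + 25/13) = ((½)*(-11)*7)*(-755/13) = -77/2*(-755/13) = 58135/26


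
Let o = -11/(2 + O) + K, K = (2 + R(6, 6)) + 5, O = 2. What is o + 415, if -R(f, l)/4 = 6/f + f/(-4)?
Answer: 1685/4 ≈ 421.25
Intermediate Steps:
R(f, l) = f - 24/f (R(f, l) = -4*(6/f + f/(-4)) = -4*(6/f + f*(-¼)) = -4*(6/f - f/4) = f - 24/f)
K = 9 (K = (2 + (6 - 24/6)) + 5 = (2 + (6 - 24*⅙)) + 5 = (2 + (6 - 4)) + 5 = (2 + 2) + 5 = 4 + 5 = 9)
o = 25/4 (o = -11/(2 + 2) + 9 = -11/4 + 9 = 25/4 ≈ 6.2500)
o + 415 = 25/4 + 415 = 1685/4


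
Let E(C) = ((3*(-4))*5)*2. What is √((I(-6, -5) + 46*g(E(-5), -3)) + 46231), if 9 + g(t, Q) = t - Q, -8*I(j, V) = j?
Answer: √161743/2 ≈ 201.09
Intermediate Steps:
I(j, V) = -j/8
E(C) = -120 (E(C) = -12*5*2 = -60*2 = -120)
g(t, Q) = -9 + t - Q (g(t, Q) = -9 + (t - Q) = -9 + t - Q)
√((I(-6, -5) + 46*g(E(-5), -3)) + 46231) = √((-⅛*(-6) + 46*(-9 - 120 - 1*(-3))) + 46231) = √((¾ + 46*(-9 - 120 + 3)) + 46231) = √((¾ + 46*(-126)) + 46231) = √((¾ - 5796) + 46231) = √(-23181/4 + 46231) = √(161743/4) = √161743/2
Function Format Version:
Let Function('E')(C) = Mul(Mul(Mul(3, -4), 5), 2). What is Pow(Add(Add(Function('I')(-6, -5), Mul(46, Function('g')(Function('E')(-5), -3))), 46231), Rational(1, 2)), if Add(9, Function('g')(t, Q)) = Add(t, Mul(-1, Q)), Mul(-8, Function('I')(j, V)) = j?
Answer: Mul(Rational(1, 2), Pow(161743, Rational(1, 2))) ≈ 201.09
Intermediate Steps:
Function('I')(j, V) = Mul(Rational(-1, 8), j)
Function('E')(C) = -120 (Function('E')(C) = Mul(Mul(-12, 5), 2) = Mul(-60, 2) = -120)
Function('g')(t, Q) = Add(-9, t, Mul(-1, Q)) (Function('g')(t, Q) = Add(-9, Add(t, Mul(-1, Q))) = Add(-9, t, Mul(-1, Q)))
Pow(Add(Add(Function('I')(-6, -5), Mul(46, Function('g')(Function('E')(-5), -3))), 46231), Rational(1, 2)) = Pow(Add(Add(Mul(Rational(-1, 8), -6), Mul(46, Add(-9, -120, Mul(-1, -3)))), 46231), Rational(1, 2)) = Pow(Add(Add(Rational(3, 4), Mul(46, Add(-9, -120, 3))), 46231), Rational(1, 2)) = Pow(Add(Add(Rational(3, 4), Mul(46, -126)), 46231), Rational(1, 2)) = Pow(Add(Add(Rational(3, 4), -5796), 46231), Rational(1, 2)) = Pow(Add(Rational(-23181, 4), 46231), Rational(1, 2)) = Pow(Rational(161743, 4), Rational(1, 2)) = Mul(Rational(1, 2), Pow(161743, Rational(1, 2)))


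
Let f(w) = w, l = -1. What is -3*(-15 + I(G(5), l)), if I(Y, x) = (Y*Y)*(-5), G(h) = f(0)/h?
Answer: 45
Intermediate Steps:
G(h) = 0 (G(h) = 0/h = 0)
I(Y, x) = -5*Y² (I(Y, x) = Y²*(-5) = -5*Y²)
-3*(-15 + I(G(5), l)) = -3*(-15 - 5*0²) = -3*(-15 - 5*0) = -3*(-15 + 0) = -3*(-15) = 45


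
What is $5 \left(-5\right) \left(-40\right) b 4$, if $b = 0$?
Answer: $0$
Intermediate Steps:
$5 \left(-5\right) \left(-40\right) b 4 = 5 \left(-5\right) \left(-40\right) 0 \cdot 4 = \left(-25\right) \left(-40\right) 0 = 1000 \cdot 0 = 0$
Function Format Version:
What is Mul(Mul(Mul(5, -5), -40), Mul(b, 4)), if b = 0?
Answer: 0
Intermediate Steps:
Mul(Mul(Mul(5, -5), -40), Mul(b, 4)) = Mul(Mul(Mul(5, -5), -40), Mul(0, 4)) = Mul(Mul(-25, -40), 0) = Mul(1000, 0) = 0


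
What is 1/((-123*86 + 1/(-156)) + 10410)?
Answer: -156/26209 ≈ -0.0059522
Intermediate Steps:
1/((-123*86 + 1/(-156)) + 10410) = 1/((-10578 - 1/156) + 10410) = 1/(-1650169/156 + 10410) = 1/(-26209/156) = -156/26209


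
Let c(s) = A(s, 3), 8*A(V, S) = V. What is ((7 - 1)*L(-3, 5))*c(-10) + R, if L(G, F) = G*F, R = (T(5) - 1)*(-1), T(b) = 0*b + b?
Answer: 217/2 ≈ 108.50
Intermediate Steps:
A(V, S) = V/8
c(s) = s/8
T(b) = b (T(b) = 0 + b = b)
R = -4 (R = (5 - 1)*(-1) = 4*(-1) = -4)
L(G, F) = F*G
((7 - 1)*L(-3, 5))*c(-10) + R = ((7 - 1)*(5*(-3)))*((1/8)*(-10)) - 4 = (6*(-15))*(-5/4) - 4 = -90*(-5/4) - 4 = 225/2 - 4 = 217/2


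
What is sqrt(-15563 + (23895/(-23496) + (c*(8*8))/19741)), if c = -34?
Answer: I*sqrt(93014024354850337134)/77305756 ≈ 124.76*I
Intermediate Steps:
sqrt(-15563 + (23895/(-23496) + (c*(8*8))/19741)) = sqrt(-15563 + (23895/(-23496) - 272*8/19741)) = sqrt(-15563 + (23895*(-1/23496) - 34*64*(1/19741))) = sqrt(-15563 + (-7965/7832 - 2176*1/19741)) = sqrt(-15563 + (-7965/7832 - 2176/19741)) = sqrt(-15563 - 174279497/154611512) = sqrt(-2406393240753/154611512) = I*sqrt(93014024354850337134)/77305756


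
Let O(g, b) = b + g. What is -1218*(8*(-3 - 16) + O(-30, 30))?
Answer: 185136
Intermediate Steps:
-1218*(8*(-3 - 16) + O(-30, 30)) = -1218*(8*(-3 - 16) + (30 - 30)) = -1218*(8*(-19) + 0) = -1218*(-152 + 0) = -1218*(-152) = 185136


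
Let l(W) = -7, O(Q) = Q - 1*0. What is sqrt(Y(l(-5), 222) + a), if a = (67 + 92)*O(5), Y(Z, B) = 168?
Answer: 3*sqrt(107) ≈ 31.032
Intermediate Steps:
O(Q) = Q (O(Q) = Q + 0 = Q)
a = 795 (a = (67 + 92)*5 = 159*5 = 795)
sqrt(Y(l(-5), 222) + a) = sqrt(168 + 795) = sqrt(963) = 3*sqrt(107)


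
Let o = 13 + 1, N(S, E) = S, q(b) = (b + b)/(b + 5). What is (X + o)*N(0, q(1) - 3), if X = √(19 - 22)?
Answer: 0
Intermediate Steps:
q(b) = 2*b/(5 + b) (q(b) = (2*b)/(5 + b) = 2*b/(5 + b))
o = 14
X = I*√3 (X = √(-3) = I*√3 ≈ 1.732*I)
(X + o)*N(0, q(1) - 3) = (I*√3 + 14)*0 = (14 + I*√3)*0 = 0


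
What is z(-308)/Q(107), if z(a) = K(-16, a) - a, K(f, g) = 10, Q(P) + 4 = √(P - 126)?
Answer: -1272/35 - 318*I*√19/35 ≈ -36.343 - 39.604*I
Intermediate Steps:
Q(P) = -4 + √(-126 + P) (Q(P) = -4 + √(P - 126) = -4 + √(-126 + P))
z(a) = 10 - a
z(-308)/Q(107) = (10 - 1*(-308))/(-4 + √(-126 + 107)) = (10 + 308)/(-4 + √(-19)) = 318/(-4 + I*√19)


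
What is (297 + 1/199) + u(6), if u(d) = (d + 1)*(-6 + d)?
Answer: 59104/199 ≈ 297.00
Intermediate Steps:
u(d) = (1 + d)*(-6 + d)
(297 + 1/199) + u(6) = (297 + 1/199) + (-6 + 6² - 5*6) = (297 + 1/199) + (-6 + 36 - 30) = 59104/199 + 0 = 59104/199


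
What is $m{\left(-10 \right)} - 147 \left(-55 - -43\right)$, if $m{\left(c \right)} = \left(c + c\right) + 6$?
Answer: $1750$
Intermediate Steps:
$m{\left(c \right)} = 6 + 2 c$ ($m{\left(c \right)} = 2 c + 6 = 6 + 2 c$)
$m{\left(-10 \right)} - 147 \left(-55 - -43\right) = \left(6 + 2 \left(-10\right)\right) - 147 \left(-55 - -43\right) = \left(6 - 20\right) - 147 \left(-55 + 43\right) = -14 - -1764 = -14 + 1764 = 1750$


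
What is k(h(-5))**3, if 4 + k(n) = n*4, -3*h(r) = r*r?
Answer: -1404928/27 ≈ -52034.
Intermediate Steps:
h(r) = -r**2/3 (h(r) = -r*r/3 = -r**2/3)
k(n) = -4 + 4*n (k(n) = -4 + n*4 = -4 + 4*n)
k(h(-5))**3 = (-4 + 4*(-1/3*(-5)**2))**3 = (-4 + 4*(-1/3*25))**3 = (-4 + 4*(-25/3))**3 = (-4 - 100/3)**3 = (-112/3)**3 = -1404928/27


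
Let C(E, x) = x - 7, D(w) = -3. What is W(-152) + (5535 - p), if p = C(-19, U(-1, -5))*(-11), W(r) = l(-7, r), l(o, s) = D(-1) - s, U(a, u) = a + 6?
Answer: 5662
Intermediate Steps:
U(a, u) = 6 + a
l(o, s) = -3 - s
W(r) = -3 - r
C(E, x) = -7 + x
p = 22 (p = (-7 + (6 - 1))*(-11) = (-7 + 5)*(-11) = -2*(-11) = 22)
W(-152) + (5535 - p) = (-3 - 1*(-152)) + (5535 - 1*22) = (-3 + 152) + (5535 - 22) = 149 + 5513 = 5662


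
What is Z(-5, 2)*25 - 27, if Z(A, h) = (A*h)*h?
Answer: -527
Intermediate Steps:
Z(A, h) = A*h**2
Z(-5, 2)*25 - 27 = -5*2**2*25 - 27 = -5*4*25 - 27 = -20*25 - 27 = -500 - 27 = -527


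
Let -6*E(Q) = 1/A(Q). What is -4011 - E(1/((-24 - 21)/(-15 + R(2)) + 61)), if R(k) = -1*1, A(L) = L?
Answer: -384035/96 ≈ -4000.4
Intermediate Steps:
R(k) = -1
E(Q) = -1/(6*Q)
-4011 - E(1/((-24 - 21)/(-15 + R(2)) + 61)) = -4011 - (-1)/(6*(1/((-24 - 21)/(-15 - 1) + 61))) = -4011 - (-1)/(6*(1/(-45/(-16) + 61))) = -4011 - (-1)/(6*(1/(-45*(-1/16) + 61))) = -4011 - (-1)/(6*(1/(45/16 + 61))) = -4011 - (-1)/(6*(1/(1021/16))) = -4011 - (-1)/(6*16/1021) = -4011 - (-1)*1021/(6*16) = -4011 - 1*(-1021/96) = -4011 + 1021/96 = -384035/96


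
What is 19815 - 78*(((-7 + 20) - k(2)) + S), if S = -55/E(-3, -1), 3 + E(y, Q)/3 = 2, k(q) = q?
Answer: 17527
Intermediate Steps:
E(y, Q) = -3 (E(y, Q) = -9 + 3*2 = -9 + 6 = -3)
S = 55/3 (S = -55/(-3) = -55*(-1/3) = 55/3 ≈ 18.333)
19815 - 78*(((-7 + 20) - k(2)) + S) = 19815 - 78*(((-7 + 20) - 1*2) + 55/3) = 19815 - 78*((13 - 2) + 55/3) = 19815 - 78*(11 + 55/3) = 19815 - 78*88/3 = 19815 - 1*2288 = 19815 - 2288 = 17527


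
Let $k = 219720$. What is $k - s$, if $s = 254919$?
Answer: $-35199$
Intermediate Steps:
$k - s = 219720 - 254919 = -35199$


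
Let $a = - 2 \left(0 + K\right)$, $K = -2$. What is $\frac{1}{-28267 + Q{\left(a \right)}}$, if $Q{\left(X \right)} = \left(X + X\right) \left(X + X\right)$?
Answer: $- \frac{1}{28203} \approx -3.5457 \cdot 10^{-5}$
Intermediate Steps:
$a = 4$ ($a = - 2 \left(0 - 2\right) = \left(-2\right) \left(-2\right) = 4$)
$Q{\left(X \right)} = 4 X^{2}$ ($Q{\left(X \right)} = 2 X 2 X = 4 X^{2}$)
$\frac{1}{-28267 + Q{\left(a \right)}} = \frac{1}{-28267 + 4 \cdot 4^{2}} = \frac{1}{-28267 + 4 \cdot 16} = \frac{1}{-28267 + 64} = \frac{1}{-28203} = - \frac{1}{28203}$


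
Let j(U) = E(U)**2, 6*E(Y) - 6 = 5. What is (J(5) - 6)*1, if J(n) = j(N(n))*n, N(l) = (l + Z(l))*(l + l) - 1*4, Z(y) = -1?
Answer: 389/36 ≈ 10.806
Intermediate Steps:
E(Y) = 11/6 (E(Y) = 1 + (1/6)*5 = 1 + 5/6 = 11/6)
N(l) = -4 + 2*l*(-1 + l) (N(l) = (l - 1)*(l + l) - 1*4 = (-1 + l)*(2*l) - 4 = 2*l*(-1 + l) - 4 = -4 + 2*l*(-1 + l))
j(U) = 121/36 (j(U) = (11/6)**2 = 121/36)
J(n) = 121*n/36
(J(5) - 6)*1 = ((121/36)*5 - 6)*1 = (605/36 - 6)*1 = (389/36)*1 = 389/36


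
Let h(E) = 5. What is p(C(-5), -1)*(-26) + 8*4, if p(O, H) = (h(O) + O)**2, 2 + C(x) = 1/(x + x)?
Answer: -9333/50 ≈ -186.66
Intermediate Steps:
C(x) = -2 + 1/(2*x) (C(x) = -2 + 1/(x + x) = -2 + 1/(2*x))
p(O, H) = (5 + O)**2
p(C(-5), -1)*(-26) + 8*4 = (5 + (-2 + (1/2)/(-5)))**2*(-26) + 8*4 = (5 + (-2 + (1/2)*(-1/5)))**2*(-26) + 32 = (5 + (-2 - 1/10))**2*(-26) + 32 = (5 - 21/10)**2*(-26) + 32 = (29/10)**2*(-26) + 32 = (841/100)*(-26) + 32 = -10933/50 + 32 = -9333/50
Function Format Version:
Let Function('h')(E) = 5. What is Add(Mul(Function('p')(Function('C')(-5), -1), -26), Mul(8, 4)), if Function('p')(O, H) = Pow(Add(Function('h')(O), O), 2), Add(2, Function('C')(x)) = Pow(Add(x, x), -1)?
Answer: Rational(-9333, 50) ≈ -186.66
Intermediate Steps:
Function('C')(x) = Add(-2, Mul(Rational(1, 2), Pow(x, -1))) (Function('C')(x) = Add(-2, Pow(Add(x, x), -1)) = Add(-2, Pow(Mul(2, x), -1)) = Add(-2, Mul(Rational(1, 2), Pow(x, -1))))
Function('p')(O, H) = Pow(Add(5, O), 2)
Add(Mul(Function('p')(Function('C')(-5), -1), -26), Mul(8, 4)) = Add(Mul(Pow(Add(5, Add(-2, Mul(Rational(1, 2), Pow(-5, -1)))), 2), -26), Mul(8, 4)) = Add(Mul(Pow(Add(5, Add(-2, Mul(Rational(1, 2), Rational(-1, 5)))), 2), -26), 32) = Add(Mul(Pow(Add(5, Add(-2, Rational(-1, 10))), 2), -26), 32) = Add(Mul(Pow(Add(5, Rational(-21, 10)), 2), -26), 32) = Add(Mul(Pow(Rational(29, 10), 2), -26), 32) = Add(Mul(Rational(841, 100), -26), 32) = Add(Rational(-10933, 50), 32) = Rational(-9333, 50)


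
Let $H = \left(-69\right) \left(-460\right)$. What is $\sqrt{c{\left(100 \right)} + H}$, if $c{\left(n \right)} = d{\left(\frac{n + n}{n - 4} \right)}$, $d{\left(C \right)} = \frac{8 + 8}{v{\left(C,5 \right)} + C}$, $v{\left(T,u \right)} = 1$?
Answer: $\frac{6 \sqrt{1207199}}{37} \approx 178.17$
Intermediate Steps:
$d{\left(C \right)} = \frac{16}{1 + C}$ ($d{\left(C \right)} = \frac{8 + 8}{1 + C} = \frac{16}{1 + C}$)
$c{\left(n \right)} = \frac{16}{1 + \frac{2 n}{-4 + n}}$ ($c{\left(n \right)} = \frac{16}{1 + \frac{n + n}{n - 4}} = \frac{16}{1 + \frac{2 n}{-4 + n}}$)
$H = 31740$
$\sqrt{c{\left(100 \right)} + H} = \sqrt{\frac{16 \left(-4 + 100\right)}{-4 + 3 \cdot 100} + 31740} = \sqrt{16 \frac{1}{-4 + 300} \cdot 96 + 31740} = \sqrt{16 \cdot \frac{1}{296} \cdot 96 + 31740} = \sqrt{\frac{192}{37} + 31740} = \sqrt{\frac{1174572}{37}} = \frac{6 \sqrt{1207199}}{37}$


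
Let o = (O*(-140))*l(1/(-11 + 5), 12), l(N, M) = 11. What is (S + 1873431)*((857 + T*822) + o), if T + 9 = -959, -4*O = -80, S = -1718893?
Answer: -127592599782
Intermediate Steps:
O = 20 (O = -¼*(-80) = 20)
T = -968 (T = -9 - 959 = -968)
o = -30800 (o = (20*(-140))*11 = -2800*11 = -30800)
(S + 1873431)*((857 + T*822) + o) = (-1718893 + 1873431)*((857 - 968*822) - 30800) = 154538*((857 - 795696) - 30800) = 154538*(-794839 - 30800) = 154538*(-825639) = -127592599782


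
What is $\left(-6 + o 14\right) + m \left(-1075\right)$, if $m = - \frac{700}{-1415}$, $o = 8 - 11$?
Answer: $- \frac{164084}{283} \approx -579.8$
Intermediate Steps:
$o = -3$ ($o = 8 - 11 = -3$)
$m = \frac{140}{283}$ ($m = \left(-700\right) \left(- \frac{1}{1415}\right) = \frac{140}{283} \approx 0.4947$)
$\left(-6 + o 14\right) + m \left(-1075\right) = \left(-6 - 42\right) + \frac{140}{283} \left(-1075\right) = \left(-6 - 42\right) - \frac{150500}{283} = -48 - \frac{150500}{283} = - \frac{164084}{283}$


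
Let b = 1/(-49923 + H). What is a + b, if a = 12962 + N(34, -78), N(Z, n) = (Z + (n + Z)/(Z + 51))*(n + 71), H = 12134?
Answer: 40881953987/3212065 ≈ 12728.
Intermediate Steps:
N(Z, n) = (71 + n)*(Z + (Z + n)/(51 + Z)) (N(Z, n) = (Z + (Z + n)/(51 + Z))*(71 + n) = (71 + n)*(Z + (Z + n)/(51 + Z)))
b = -1/37789 (b = 1/(-49923 + 12134) = 1/(-37789) = -1/37789 ≈ -2.6463e-5)
a = 1081848/85 (a = 12962 + ((-78)**2 + 71*(-78) + 71*34**2 + 3692*34 - 78*34**2 + 52*34*(-78))/(51 + 34) = 12962 + (6084 - 5538 + 71*1156 + 125528 - 78*1156 - 137904)/85 = 12962 + (6084 - 5538 + 82076 + 125528 - 90168 - 137904)/85 = 12962 + (1/85)*(-19922) = 12962 - 19922/85 = 1081848/85 ≈ 12728.)
a + b = 1081848/85 - 1/37789 = 40881953987/3212065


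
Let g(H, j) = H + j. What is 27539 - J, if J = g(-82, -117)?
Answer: 27738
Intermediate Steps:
J = -199 (J = -82 - 117 = -199)
27539 - J = 27539 - 1*(-199) = 27539 + 199 = 27738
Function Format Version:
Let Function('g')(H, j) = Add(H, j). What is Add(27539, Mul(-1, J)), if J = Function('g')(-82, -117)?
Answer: 27738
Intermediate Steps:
J = -199 (J = Add(-82, -117) = -199)
Add(27539, Mul(-1, J)) = Add(27539, Mul(-1, -199)) = Add(27539, 199) = 27738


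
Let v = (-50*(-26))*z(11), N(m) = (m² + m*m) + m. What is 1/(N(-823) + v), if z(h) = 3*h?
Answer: 1/1396735 ≈ 7.1596e-7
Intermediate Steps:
N(m) = m + 2*m² (N(m) = (m² + m²) + m = 2*m² + m = m + 2*m²)
v = 42900 (v = (-50*(-26))*(3*11) = 1300*33 = 42900)
1/(N(-823) + v) = 1/(-823*(1 + 2*(-823)) + 42900) = 1/(-823*(1 - 1646) + 42900) = 1/(-823*(-1645) + 42900) = 1/(1353835 + 42900) = 1/1396735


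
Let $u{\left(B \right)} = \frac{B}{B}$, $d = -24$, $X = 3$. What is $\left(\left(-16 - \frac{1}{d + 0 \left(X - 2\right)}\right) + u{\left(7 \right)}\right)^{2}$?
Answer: $\frac{128881}{576} \approx 223.75$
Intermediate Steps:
$u{\left(B \right)} = 1$
$\left(\left(-16 - \frac{1}{d + 0 \left(X - 2\right)}\right) + u{\left(7 \right)}\right)^{2} = \left(\left(-16 - \frac{1}{-24 + 0 \left(3 - 2\right)}\right) + 1\right)^{2} = \left(\left(-16 - \frac{1}{-24 + 0 \cdot 1}\right) + 1\right)^{2} = \left(\left(-16 - \frac{1}{-24 + 0}\right) + 1\right)^{2} = \left(\left(-16 - \frac{1}{-24}\right) + 1\right)^{2} = \left(\left(-16 - - \frac{1}{24}\right) + 1\right)^{2} = \left(\left(-16 + \frac{1}{24}\right) + 1\right)^{2} = \left(- \frac{383}{24} + 1\right)^{2} = \left(- \frac{359}{24}\right)^{2} = \frac{128881}{576}$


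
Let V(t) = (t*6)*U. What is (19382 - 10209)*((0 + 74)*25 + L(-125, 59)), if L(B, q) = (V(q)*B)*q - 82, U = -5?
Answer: 119758266614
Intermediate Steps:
V(t) = -30*t (V(t) = (t*6)*(-5) = (6*t)*(-5) = -30*t)
L(B, q) = -82 - 30*B*q² (L(B, q) = ((-30*q)*B)*q - 82 = (-30*B*q)*q - 82 = -30*B*q² - 82 = -82 - 30*B*q²)
(19382 - 10209)*((0 + 74)*25 + L(-125, 59)) = (19382 - 10209)*((0 + 74)*25 + (-82 - 30*(-125)*59²)) = 9173*(74*25 + (-82 - 30*(-125)*3481)) = 9173*(1850 + (-82 + 13053750)) = 9173*(1850 + 13053668) = 9173*13055518 = 119758266614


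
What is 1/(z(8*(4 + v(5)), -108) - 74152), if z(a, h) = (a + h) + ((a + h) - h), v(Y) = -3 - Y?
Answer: -1/74324 ≈ -1.3455e-5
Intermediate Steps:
z(a, h) = h + 2*a (z(a, h) = (a + h) + a = h + 2*a)
1/(z(8*(4 + v(5)), -108) - 74152) = 1/((-108 + 2*(8*(4 + (-3 - 1*5)))) - 74152) = 1/((-108 + 2*(8*(4 + (-3 - 5)))) - 74152) = 1/((-108 + 2*(8*(4 - 8))) - 74152) = 1/((-108 + 2*(8*(-4))) - 74152) = 1/((-108 + 2*(-32)) - 74152) = 1/((-108 - 64) - 74152) = 1/(-172 - 74152) = 1/(-74324) = -1/74324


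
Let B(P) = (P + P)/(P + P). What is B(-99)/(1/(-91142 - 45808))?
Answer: -136950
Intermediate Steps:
B(P) = 1 (B(P) = (2*P)/((2*P)) = (2*P)*(1/(2*P)) = 1)
B(-99)/(1/(-91142 - 45808)) = 1/1/(-91142 - 45808) = 1/1/(-136950) = 1/(-1/136950) = 1*(-136950) = -136950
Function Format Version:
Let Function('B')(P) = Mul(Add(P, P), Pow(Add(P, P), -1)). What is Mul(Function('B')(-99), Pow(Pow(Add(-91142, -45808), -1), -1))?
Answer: -136950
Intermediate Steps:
Function('B')(P) = 1 (Function('B')(P) = Mul(Mul(2, P), Pow(Mul(2, P), -1)) = Mul(Mul(2, P), Mul(Rational(1, 2), Pow(P, -1))) = 1)
Mul(Function('B')(-99), Pow(Pow(Add(-91142, -45808), -1), -1)) = Mul(1, Pow(Pow(Add(-91142, -45808), -1), -1)) = Mul(1, Pow(Pow(-136950, -1), -1)) = Mul(1, Pow(Rational(-1, 136950), -1)) = Mul(1, -136950) = -136950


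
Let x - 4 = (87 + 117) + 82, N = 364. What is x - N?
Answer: -74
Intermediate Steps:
x = 290 (x = 4 + ((87 + 117) + 82) = 4 + (204 + 82) = 4 + 286 = 290)
x - N = 290 - 1*364 = 290 - 364 = -74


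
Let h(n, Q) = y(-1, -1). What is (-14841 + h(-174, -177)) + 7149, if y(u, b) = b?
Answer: -7693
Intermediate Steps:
h(n, Q) = -1
(-14841 + h(-174, -177)) + 7149 = (-14841 - 1) + 7149 = -14842 + 7149 = -7693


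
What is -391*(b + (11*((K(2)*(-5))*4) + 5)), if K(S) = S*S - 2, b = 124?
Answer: 121601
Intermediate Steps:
K(S) = -2 + S**2 (K(S) = S**2 - 2 = -2 + S**2)
-391*(b + (11*((K(2)*(-5))*4) + 5)) = -391*(124 + (11*(((-2 + 2**2)*(-5))*4) + 5)) = -391*(124 + (11*(((-2 + 4)*(-5))*4) + 5)) = -391*(124 + (11*((2*(-5))*4) + 5)) = -391*(124 + (11*(-10*4) + 5)) = -391*(124 + (11*(-40) + 5)) = -391*(124 + (-440 + 5)) = -391*(124 - 435) = -391*(-311) = 121601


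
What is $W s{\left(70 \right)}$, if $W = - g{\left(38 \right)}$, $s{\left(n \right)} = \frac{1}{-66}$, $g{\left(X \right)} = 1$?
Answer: $\frac{1}{66} \approx 0.015152$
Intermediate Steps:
$s{\left(n \right)} = - \frac{1}{66}$
$W = -1$ ($W = \left(-1\right) 1 = -1$)
$W s{\left(70 \right)} = \left(-1\right) \left(- \frac{1}{66}\right) = \frac{1}{66}$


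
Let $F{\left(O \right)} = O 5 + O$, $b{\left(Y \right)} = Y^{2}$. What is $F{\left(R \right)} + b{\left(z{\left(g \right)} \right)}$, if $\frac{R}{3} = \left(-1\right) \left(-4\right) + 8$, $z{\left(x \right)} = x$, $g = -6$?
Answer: $252$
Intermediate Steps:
$R = 36$ ($R = 3 \left(\left(-1\right) \left(-4\right) + 8\right) = 3 \left(4 + 8\right) = 3 \cdot 12 = 36$)
$F{\left(O \right)} = 6 O$ ($F{\left(O \right)} = 5 O + O = 6 O$)
$F{\left(R \right)} + b{\left(z{\left(g \right)} \right)} = 6 \cdot 36 + \left(-6\right)^{2} = 216 + 36 = 252$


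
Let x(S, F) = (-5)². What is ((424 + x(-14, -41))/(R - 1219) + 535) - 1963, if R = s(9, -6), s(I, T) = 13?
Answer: -1722617/1206 ≈ -1428.4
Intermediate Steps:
x(S, F) = 25
R = 13
((424 + x(-14, -41))/(R - 1219) + 535) - 1963 = ((424 + 25)/(13 - 1219) + 535) - 1963 = (449/(-1206) + 535) - 1963 = (449*(-1/1206) + 535) - 1963 = (-449/1206 + 535) - 1963 = 644761/1206 - 1963 = -1722617/1206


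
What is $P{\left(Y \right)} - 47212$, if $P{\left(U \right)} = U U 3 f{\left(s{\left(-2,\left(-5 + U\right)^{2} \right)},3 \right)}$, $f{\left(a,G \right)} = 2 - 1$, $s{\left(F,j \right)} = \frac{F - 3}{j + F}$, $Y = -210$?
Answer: $85088$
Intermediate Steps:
$s{\left(F,j \right)} = \frac{-3 + F}{F + j}$
$f{\left(a,G \right)} = 1$
$P{\left(U \right)} = 3 U^{2}$ ($P{\left(U \right)} = U U 3 \cdot 1 = U^{2} \cdot 3 \cdot 1 = 3 U^{2} \cdot 1 = 3 U^{2}$)
$P{\left(Y \right)} - 47212 = 3 \left(-210\right)^{2} - 47212 = 3 \cdot 44100 - 47212 = 132300 - 47212 = 85088$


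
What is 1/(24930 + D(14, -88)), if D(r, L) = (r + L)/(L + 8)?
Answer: 40/997237 ≈ 4.0111e-5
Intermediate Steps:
D(r, L) = (L + r)/(8 + L)
1/(24930 + D(14, -88)) = 1/(24930 + (-88 + 14)/(8 - 88)) = 1/(24930 - 74/(-80)) = 1/(24930 - 1/80*(-74)) = 1/(24930 + 37/40) = 1/(997237/40) = 40/997237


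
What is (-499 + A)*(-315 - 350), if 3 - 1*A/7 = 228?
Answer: 1379210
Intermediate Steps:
A = -1575 (A = 21 - 7*228 = 21 - 1596 = -1575)
(-499 + A)*(-315 - 350) = (-499 - 1575)*(-315 - 350) = -2074*(-665) = 1379210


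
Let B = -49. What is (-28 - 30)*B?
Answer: 2842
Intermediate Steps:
(-28 - 30)*B = (-28 - 30)*(-49) = -58*(-49) = 2842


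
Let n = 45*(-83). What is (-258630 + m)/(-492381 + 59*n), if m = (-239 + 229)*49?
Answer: 129560/356373 ≈ 0.36355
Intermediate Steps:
n = -3735
m = -490 (m = -10*49 = -490)
(-258630 + m)/(-492381 + 59*n) = (-258630 - 490)/(-492381 + 59*(-3735)) = -259120/(-492381 - 220365) = -259120/(-712746) = -259120*(-1/712746) = 129560/356373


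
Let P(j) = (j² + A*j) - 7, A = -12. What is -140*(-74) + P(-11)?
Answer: 10606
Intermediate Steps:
P(j) = -7 + j² - 12*j (P(j) = (j² - 12*j) - 7 = -7 + j² - 12*j)
-140*(-74) + P(-11) = -140*(-74) + (-7 + (-11)² - 12*(-11)) = 10360 + (-7 + 121 + 132) = 10360 + 246 = 10606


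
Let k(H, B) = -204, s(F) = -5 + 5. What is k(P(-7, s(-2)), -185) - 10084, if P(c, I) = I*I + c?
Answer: -10288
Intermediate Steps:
s(F) = 0
P(c, I) = c + I² (P(c, I) = I² + c = c + I²)
k(P(-7, s(-2)), -185) - 10084 = -204 - 10084 = -10288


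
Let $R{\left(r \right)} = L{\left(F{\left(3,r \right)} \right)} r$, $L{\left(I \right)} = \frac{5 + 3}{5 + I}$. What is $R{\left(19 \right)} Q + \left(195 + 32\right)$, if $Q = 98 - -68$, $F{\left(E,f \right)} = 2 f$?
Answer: $\frac{34993}{43} \approx 813.79$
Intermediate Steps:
$L{\left(I \right)} = \frac{8}{5 + I}$
$R{\left(r \right)} = \frac{8 r}{5 + 2 r}$ ($R{\left(r \right)} = \frac{8}{5 + 2 r} r = \frac{8 r}{5 + 2 r}$)
$Q = 166$ ($Q = 98 + 68 = 166$)
$R{\left(19 \right)} Q + \left(195 + 32\right) = 8 \cdot 19 \frac{1}{5 + 2 \cdot 19} \cdot 166 + \left(195 + 32\right) = 8 \cdot 19 \frac{1}{5 + 38} \cdot 166 + 227 = 8 \cdot 19 \cdot \frac{1}{43} \cdot 166 + 227 = \frac{152}{43} \cdot 166 + 227 = \frac{25232}{43} + 227 = \frac{34993}{43}$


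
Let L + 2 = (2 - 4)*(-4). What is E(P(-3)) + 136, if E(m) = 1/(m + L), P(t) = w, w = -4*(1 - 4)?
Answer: 2449/18 ≈ 136.06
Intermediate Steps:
w = 12 (w = -4*(-3) = 12)
P(t) = 12
L = 6 (L = -2 + (2 - 4)*(-4) = -2 - 2*(-4) = -2 + 8 = 6)
E(m) = 1/(6 + m) (E(m) = 1/(m + 6) = 1/(6 + m))
E(P(-3)) + 136 = 1/(6 + 12) + 136 = 1/18 + 136 = 2449/18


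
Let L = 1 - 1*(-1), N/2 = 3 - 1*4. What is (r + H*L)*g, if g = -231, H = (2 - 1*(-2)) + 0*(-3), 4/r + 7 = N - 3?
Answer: -1771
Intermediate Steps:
N = -2 (N = 2*(3 - 1*4) = 2*(3 - 4) = 2*(-1) = -2)
L = 2 (L = 1 + 1 = 2)
r = -1/3 (r = 4/(-7 + (-2 - 3)) = 4/(-7 - 5) = 4/(-12) = 4*(-1/12) = -1/3 ≈ -0.33333)
H = 4 (H = (2 + 2) + 0 = 4 + 0 = 4)
(r + H*L)*g = (-1/3 + 4*2)*(-231) = (-1/3 + 8)*(-231) = (23/3)*(-231) = -1771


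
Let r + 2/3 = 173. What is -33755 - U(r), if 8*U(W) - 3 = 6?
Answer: -270049/8 ≈ -33756.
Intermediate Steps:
r = 517/3 (r = -⅔ + 173 = 517/3 ≈ 172.33)
U(W) = 9/8 (U(W) = 3/8 + (⅛)*6 = 3/8 + ¾ = 9/8)
-33755 - U(r) = -33755 - 1*9/8 = -33755 - 9/8 = -270049/8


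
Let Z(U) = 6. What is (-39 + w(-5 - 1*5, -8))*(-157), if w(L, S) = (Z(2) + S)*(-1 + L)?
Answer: 2669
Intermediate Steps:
w(L, S) = (-1 + L)*(6 + S) (w(L, S) = (6 + S)*(-1 + L) = (-1 + L)*(6 + S))
(-39 + w(-5 - 1*5, -8))*(-157) = (-39 + (-6 - 1*(-8) + 6*(-5 - 1*5) + (-5 - 1*5)*(-8)))*(-157) = (-39 + (-6 + 8 + 6*(-5 - 5) + (-5 - 5)*(-8)))*(-157) = (-39 + (-6 + 8 + 6*(-10) - 10*(-8)))*(-157) = (-39 + (-6 + 8 - 60 + 80))*(-157) = (-39 + 22)*(-157) = -17*(-157) = 2669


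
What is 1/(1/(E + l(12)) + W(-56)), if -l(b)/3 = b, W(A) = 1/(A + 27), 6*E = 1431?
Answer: -11745/347 ≈ -33.847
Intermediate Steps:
E = 477/2 (E = (⅙)*1431 = 477/2 ≈ 238.50)
W(A) = 1/(27 + A)
l(b) = -3*b
1/(1/(E + l(12)) + W(-56)) = 1/(1/(477/2 - 3*12) + 1/(27 - 56)) = 1/(1/(477/2 - 36) + 1/(-29)) = 1/(1/(405/2) - 1/29) = 1/(2/405 - 1/29) = 1/(-347/11745) = -11745/347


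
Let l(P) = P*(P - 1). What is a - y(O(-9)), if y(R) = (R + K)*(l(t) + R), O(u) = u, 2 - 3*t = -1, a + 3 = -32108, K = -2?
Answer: -32210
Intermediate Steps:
a = -32111 (a = -3 - 32108 = -32111)
t = 1 (t = ⅔ - ⅓*(-1) = ⅔ + ⅓ = 1)
l(P) = P*(-1 + P)
y(R) = R*(-2 + R) (y(R) = (R - 2)*(1*(-1 + 1) + R) = (-2 + R)*(1*0 + R) = (-2 + R)*(0 + R) = (-2 + R)*R = R*(-2 + R))
a - y(O(-9)) = -32111 - (-9)*(-2 - 9) = -32111 - (-9)*(-11) = -32111 - 1*99 = -32111 - 99 = -32210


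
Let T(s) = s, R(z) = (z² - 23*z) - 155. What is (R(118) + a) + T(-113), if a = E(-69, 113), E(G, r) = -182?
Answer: 10760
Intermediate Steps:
a = -182
R(z) = -155 + z² - 23*z
(R(118) + a) + T(-113) = ((-155 + 118² - 23*118) - 182) - 113 = ((-155 + 13924 - 2714) - 182) - 113 = (11055 - 182) - 113 = 10873 - 113 = 10760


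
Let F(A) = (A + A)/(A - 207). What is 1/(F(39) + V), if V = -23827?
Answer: -28/667169 ≈ -4.1968e-5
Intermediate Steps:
F(A) = 2*A/(-207 + A) (F(A) = (2*A)/(-207 + A) = 2*A/(-207 + A))
1/(F(39) + V) = 1/(2*39/(-207 + 39) - 23827) = 1/(2*39/(-168) - 23827) = 1/(2*39*(-1/168) - 23827) = 1/(-13/28 - 23827) = 1/(-667169/28) = -28/667169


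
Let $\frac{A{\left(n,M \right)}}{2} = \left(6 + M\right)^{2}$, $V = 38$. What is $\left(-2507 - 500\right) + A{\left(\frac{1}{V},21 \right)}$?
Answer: $-1549$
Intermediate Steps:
$A{\left(n,M \right)} = 2 \left(6 + M\right)^{2}$
$\left(-2507 - 500\right) + A{\left(\frac{1}{V},21 \right)} = \left(-2507 - 500\right) + 2 \left(6 + 21\right)^{2} = -3007 + 2 \cdot 27^{2} = -3007 + 2 \cdot 729 = -3007 + 1458 = -1549$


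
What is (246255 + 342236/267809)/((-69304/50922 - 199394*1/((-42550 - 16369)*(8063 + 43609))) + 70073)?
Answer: 852015163427597258056548/242438891429002810120403 ≈ 3.5144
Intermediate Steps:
(246255 + 342236/267809)/((-69304/50922 - 199394*1/((-42550 - 16369)*(8063 + 43609))) + 70073) = (246255 + 342236*(1/267809))/((-69304*1/50922 - 199394/((-58919*51672))) + 70073) = (246255 + 342236/267809)/((-34652/25461 - 199394/(-3044462568)) + 70073) = 65949647531/(267809*((-34652/25461 - 199394*(-1/3044462568)) + 70073)) = 65949647531/(267809*((-34652/25461 + 99697/1522231284) + 70073)) = 65949647531/(267809*(-17581940022617/12919176907308 + 70073)) = 65949647531/(267809*(905267901485770867/12919176907308)) = (65949647531/267809)*(12919176907308/905267901485770867) = 852015163427597258056548/242438891429002810120403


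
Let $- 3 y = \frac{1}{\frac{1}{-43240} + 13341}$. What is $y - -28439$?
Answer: $\frac{49216377425723}{1730594517} \approx 28439.0$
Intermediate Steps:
$y = - \frac{43240}{1730594517}$ ($y = - \frac{1}{3 \left(\frac{1}{-43240} + 13341\right)} = - \frac{1}{3 \left(- \frac{1}{43240} + 13341\right)} = - \frac{1}{3 \cdot \frac{576864839}{43240}} = \left(- \frac{1}{3}\right) \frac{43240}{576864839} = - \frac{43240}{1730594517} \approx -2.4986 \cdot 10^{-5}$)
$y - -28439 = - \frac{43240}{1730594517} - -28439 = - \frac{43240}{1730594517} + 28439 = \frac{49216377425723}{1730594517}$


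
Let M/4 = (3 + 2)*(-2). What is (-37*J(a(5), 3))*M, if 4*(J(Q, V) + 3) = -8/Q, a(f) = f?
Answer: -5032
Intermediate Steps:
J(Q, V) = -3 - 2/Q (J(Q, V) = -3 + (-8/Q)/4 = -3 - 2/Q)
M = -40 (M = 4*((3 + 2)*(-2)) = 4*(5*(-2)) = 4*(-10) = -40)
(-37*J(a(5), 3))*M = -37*(-3 - 2/5)*(-40) = -37*(-3 - 2*⅕)*(-40) = -37*(-3 - ⅖)*(-40) = -37*(-17/5)*(-40) = (629/5)*(-40) = -5032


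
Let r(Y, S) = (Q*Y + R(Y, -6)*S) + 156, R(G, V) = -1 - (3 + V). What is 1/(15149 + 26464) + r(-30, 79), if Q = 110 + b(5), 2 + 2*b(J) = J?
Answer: -126129002/41613 ≈ -3031.0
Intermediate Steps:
b(J) = -1 + J/2
R(G, V) = -4 - V (R(G, V) = -1 + (-3 - V) = -4 - V)
Q = 223/2 (Q = 110 + (-1 + (½)*5) = 110 + (-1 + 5/2) = 110 + 3/2 = 223/2 ≈ 111.50)
r(Y, S) = 156 + 2*S + 223*Y/2 (r(Y, S) = (223*Y/2 + (-4 - 1*(-6))*S) + 156 = (223*Y/2 + (-4 + 6)*S) + 156 = (223*Y/2 + 2*S) + 156 = (2*S + 223*Y/2) + 156 = 156 + 2*S + 223*Y/2)
1/(15149 + 26464) + r(-30, 79) = 1/(15149 + 26464) + (156 + 2*79 + (223/2)*(-30)) = 1/41613 + (156 + 158 - 3345) = 1/41613 - 3031 = -126129002/41613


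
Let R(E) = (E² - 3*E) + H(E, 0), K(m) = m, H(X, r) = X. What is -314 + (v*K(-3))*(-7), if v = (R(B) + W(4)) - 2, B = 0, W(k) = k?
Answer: -272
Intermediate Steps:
R(E) = E² - 2*E (R(E) = (E² - 3*E) + E = E² - 2*E)
v = 2 (v = (0*(-2 + 0) + 4) - 2 = (0*(-2) + 4) - 2 = (0 + 4) - 2 = 4 - 2 = 2)
-314 + (v*K(-3))*(-7) = -314 + (2*(-3))*(-7) = -314 - 6*(-7) = -314 + 42 = -272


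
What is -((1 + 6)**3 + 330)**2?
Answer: -452929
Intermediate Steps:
-((1 + 6)**3 + 330)**2 = -(7**3 + 330)**2 = -(343 + 330)**2 = -1*673**2 = -1*452929 = -452929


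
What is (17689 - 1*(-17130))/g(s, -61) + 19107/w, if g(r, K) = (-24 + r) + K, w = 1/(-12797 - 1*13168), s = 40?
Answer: -22325131294/45 ≈ -4.9611e+8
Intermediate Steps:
w = -1/25965 (w = 1/(-12797 - 13168) = 1/(-25965) = -1/25965 ≈ -3.8513e-5)
g(r, K) = -24 + K + r
(17689 - 1*(-17130))/g(s, -61) + 19107/w = (17689 - 1*(-17130))/(-24 - 61 + 40) + 19107/(-1/25965) = (17689 + 17130)/(-45) + 19107*(-25965) = 34819*(-1/45) - 496113255 = -34819/45 - 496113255 = -22325131294/45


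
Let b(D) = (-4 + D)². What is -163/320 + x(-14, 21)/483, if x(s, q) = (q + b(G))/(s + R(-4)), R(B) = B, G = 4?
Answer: -33901/66240 ≈ -0.51179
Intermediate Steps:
x(s, q) = q/(-4 + s) (x(s, q) = (q + (-4 + 4)²)/(s - 4) = (q + 0²)/(-4 + s) = (q + 0)/(-4 + s) = q/(-4 + s))
-163/320 + x(-14, 21)/483 = -163/320 + (21/(-4 - 14))/483 = -163*1/320 + (21/(-18))*(1/483) = -163/320 + (21*(-1/18))*(1/483) = -163/320 - 7/6*1/483 = -163/320 - 1/414 = -33901/66240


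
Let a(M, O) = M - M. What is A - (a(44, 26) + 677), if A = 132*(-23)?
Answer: -3713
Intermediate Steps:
a(M, O) = 0
A = -3036
A - (a(44, 26) + 677) = -3036 - (0 + 677) = -3036 - 1*677 = -3036 - 677 = -3713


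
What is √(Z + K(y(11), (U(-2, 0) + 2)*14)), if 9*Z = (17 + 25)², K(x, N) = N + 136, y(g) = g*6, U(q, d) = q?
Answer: 2*√83 ≈ 18.221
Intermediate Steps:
y(g) = 6*g
K(x, N) = 136 + N
Z = 196 (Z = (17 + 25)²/9 = (⅑)*42² = (⅑)*1764 = 196)
√(Z + K(y(11), (U(-2, 0) + 2)*14)) = √(196 + (136 + (-2 + 2)*14)) = √(196 + (136 + 0*14)) = √(196 + (136 + 0)) = √(196 + 136) = √332 = 2*√83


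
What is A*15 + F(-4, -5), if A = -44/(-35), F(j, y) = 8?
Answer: 188/7 ≈ 26.857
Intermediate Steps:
A = 44/35 (A = -44*(-1/35) = 44/35 ≈ 1.2571)
A*15 + F(-4, -5) = (44/35)*15 + 8 = 132/7 + 8 = 188/7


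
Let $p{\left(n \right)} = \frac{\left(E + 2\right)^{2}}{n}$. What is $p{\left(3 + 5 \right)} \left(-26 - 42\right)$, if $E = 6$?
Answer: $-544$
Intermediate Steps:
$p{\left(n \right)} = \frac{64}{n}$ ($p{\left(n \right)} = \frac{\left(6 + 2\right)^{2}}{n} = \frac{8^{2}}{n} = \frac{64}{n}$)
$p{\left(3 + 5 \right)} \left(-26 - 42\right) = \frac{64}{3 + 5} \left(-26 - 42\right) = \frac{64}{8} \left(-68\right) = 64 \cdot \frac{1}{8} \left(-68\right) = 8 \left(-68\right) = -544$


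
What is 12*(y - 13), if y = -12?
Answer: -300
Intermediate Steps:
12*(y - 13) = 12*(-12 - 13) = 12*(-25) = -300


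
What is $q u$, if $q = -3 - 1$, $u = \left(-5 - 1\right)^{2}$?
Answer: $-144$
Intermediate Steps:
$u = 36$ ($u = \left(-6\right)^{2} = 36$)
$q = -4$
$q u = \left(-4\right) 36 = -144$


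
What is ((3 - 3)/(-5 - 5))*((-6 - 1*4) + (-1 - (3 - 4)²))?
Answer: 0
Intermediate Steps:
((3 - 3)/(-5 - 5))*((-6 - 1*4) + (-1 - (3 - 4)²)) = (0/(-10))*((-6 - 4) + (-1 - 1*(-1)²)) = (0*(-⅒))*(-10 + (-1 - 1*1)) = 0*(-10 + (-1 - 1)) = 0*(-10 - 2) = 0*(-12) = 0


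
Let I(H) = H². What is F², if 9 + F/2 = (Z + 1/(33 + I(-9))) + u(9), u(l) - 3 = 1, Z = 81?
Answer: 75082225/3249 ≈ 23109.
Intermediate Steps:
u(l) = 4 (u(l) = 3 + 1 = 4)
F = 8665/57 (F = -18 + 2*((81 + 1/(33 + (-9)²)) + 4) = -18 + 2*((81 + 1/(33 + 81)) + 4) = -18 + 2*((81 + 1/114) + 4) = -18 + 2*(9235/114 + 4) = -18 + 2*(9691/114) = -18 + 9691/57 = 8665/57 ≈ 152.02)
F² = (8665/57)² = 75082225/3249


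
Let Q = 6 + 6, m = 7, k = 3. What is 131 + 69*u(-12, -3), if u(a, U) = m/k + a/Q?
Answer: 223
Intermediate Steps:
Q = 12
u(a, U) = 7/3 + a/12
131 + 69*u(-12, -3) = 131 + 69*(7/3 + (1/12)*(-12)) = 131 + 69*(7/3 - 1) = 131 + 69*(4/3) = 131 + 92 = 223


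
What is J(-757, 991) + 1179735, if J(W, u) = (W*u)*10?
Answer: -6322135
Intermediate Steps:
J(W, u) = 10*W*u
J(-757, 991) + 1179735 = 10*(-757)*991 + 1179735 = -7501870 + 1179735 = -6322135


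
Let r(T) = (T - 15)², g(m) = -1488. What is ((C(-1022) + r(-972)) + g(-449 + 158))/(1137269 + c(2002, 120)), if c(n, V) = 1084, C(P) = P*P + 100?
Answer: 2017265/1138353 ≈ 1.7721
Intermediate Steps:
C(P) = 100 + P² (C(P) = P² + 100 = 100 + P²)
r(T) = (-15 + T)²
((C(-1022) + r(-972)) + g(-449 + 158))/(1137269 + c(2002, 120)) = (((100 + (-1022)²) + (-15 - 972)²) - 1488)/(1137269 + 1084) = (((100 + 1044484) + (-987)²) - 1488)/1138353 = ((1044584 + 974169) - 1488)*(1/1138353) = (2018753 - 1488)*(1/1138353) = 2017265*(1/1138353) = 2017265/1138353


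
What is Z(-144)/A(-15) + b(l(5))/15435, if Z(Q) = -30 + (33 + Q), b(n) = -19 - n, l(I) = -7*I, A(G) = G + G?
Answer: 145121/30870 ≈ 4.7010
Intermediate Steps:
A(G) = 2*G
Z(Q) = 3 + Q
Z(-144)/A(-15) + b(l(5))/15435 = (3 - 144)/((2*(-15))) + (-19 - (-7)*5)/15435 = -141/(-30) + (-19 - 1*(-35))*(1/15435) = -141*(-1/30) + (-19 + 35)*(1/15435) = 47/10 + 16*(1/15435) = 47/10 + 16/15435 = 145121/30870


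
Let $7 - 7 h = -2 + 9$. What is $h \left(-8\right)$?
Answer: $0$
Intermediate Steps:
$h = 0$ ($h = 1 - \frac{-2 + 9}{7} = 1 - 1 = 0$)
$h \left(-8\right) = 0 \left(-8\right) = 0$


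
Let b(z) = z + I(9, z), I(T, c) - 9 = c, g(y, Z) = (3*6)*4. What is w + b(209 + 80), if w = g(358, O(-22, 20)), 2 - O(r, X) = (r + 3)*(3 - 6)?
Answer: 659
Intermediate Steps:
O(r, X) = 11 + 3*r (O(r, X) = 2 - (r + 3)*(3 - 6) = 2 - (3 + r)*(-3) = 2 - (-9 - 3*r) = 2 + (9 + 3*r) = 11 + 3*r)
g(y, Z) = 72 (g(y, Z) = 18*4 = 72)
I(T, c) = 9 + c
w = 72
b(z) = 9 + 2*z (b(z) = z + (9 + z) = 9 + 2*z)
w + b(209 + 80) = 72 + (9 + 2*(209 + 80)) = 72 + (9 + 2*289) = 72 + (9 + 578) = 72 + 587 = 659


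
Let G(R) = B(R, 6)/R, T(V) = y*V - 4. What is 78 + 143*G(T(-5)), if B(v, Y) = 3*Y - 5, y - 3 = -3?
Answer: -1547/4 ≈ -386.75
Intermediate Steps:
y = 0 (y = 3 - 3 = 0)
T(V) = -4 (T(V) = 0*V - 4 = 0 - 4 = -4)
B(v, Y) = -5 + 3*Y
G(R) = 13/R (G(R) = (-5 + 3*6)/R = (-5 + 18)/R = 13/R)
78 + 143*G(T(-5)) = 78 + 143*(13/(-4)) = 78 + 143*(13*(-¼)) = 78 + 143*(-13/4) = 78 - 1859/4 = -1547/4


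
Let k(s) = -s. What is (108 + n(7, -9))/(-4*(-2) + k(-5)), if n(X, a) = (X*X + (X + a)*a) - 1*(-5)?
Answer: 180/13 ≈ 13.846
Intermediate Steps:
n(X, a) = 5 + X² + a*(X + a) (n(X, a) = (X² + a*(X + a)) + 5 = 5 + X² + a*(X + a))
(108 + n(7, -9))/(-4*(-2) + k(-5)) = (108 + (5 + 7² + (-9)² + 7*(-9)))/(-4*(-2) - 1*(-5)) = (108 + (5 + 49 + 81 - 63))/(8 + 5) = (108 + 72)/13 = (1/13)*180 = 180/13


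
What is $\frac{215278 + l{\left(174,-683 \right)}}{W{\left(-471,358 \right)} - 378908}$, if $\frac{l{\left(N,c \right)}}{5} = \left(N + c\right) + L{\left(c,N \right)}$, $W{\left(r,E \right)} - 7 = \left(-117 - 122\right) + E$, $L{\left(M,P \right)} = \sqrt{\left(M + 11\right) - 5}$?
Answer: $- \frac{212733}{378782} - \frac{5 i \sqrt{677}}{378782} \approx -0.56162 - 0.00034346 i$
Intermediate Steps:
$L{\left(M,P \right)} = \sqrt{6 + M}$ ($L{\left(M,P \right)} = \sqrt{\left(11 + M\right) - 5} = \sqrt{6 + M}$)
$W{\left(r,E \right)} = -232 + E$ ($W{\left(r,E \right)} = 7 + \left(\left(-117 - 122\right) + E\right) = 7 + \left(-239 + E\right) = -232 + E$)
$l{\left(N,c \right)} = 5 N + 5 c + 5 \sqrt{6 + c}$ ($l{\left(N,c \right)} = 5 \left(\left(N + c\right) + \sqrt{6 + c}\right) = 5 \left(N + c + \sqrt{6 + c}\right) = 5 N + 5 c + 5 \sqrt{6 + c}$)
$\frac{215278 + l{\left(174,-683 \right)}}{W{\left(-471,358 \right)} - 378908} = \frac{215278 + \left(5 \cdot 174 + 5 \left(-683\right) + 5 \sqrt{6 - 683}\right)}{\left(-232 + 358\right) - 378908} = \frac{215278 + \left(870 - 3415 + 5 \sqrt{-677}\right)}{126 - 378908} = \frac{215278 + \left(870 - 3415 + 5 i \sqrt{677}\right)}{-378782} = \left(215278 + \left(870 - 3415 + 5 i \sqrt{677}\right)\right) \left(- \frac{1}{378782}\right) = \left(215278 - \left(2545 - 5 i \sqrt{677}\right)\right) \left(- \frac{1}{378782}\right) = \left(212733 + 5 i \sqrt{677}\right) \left(- \frac{1}{378782}\right) = - \frac{212733}{378782} - \frac{5 i \sqrt{677}}{378782}$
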